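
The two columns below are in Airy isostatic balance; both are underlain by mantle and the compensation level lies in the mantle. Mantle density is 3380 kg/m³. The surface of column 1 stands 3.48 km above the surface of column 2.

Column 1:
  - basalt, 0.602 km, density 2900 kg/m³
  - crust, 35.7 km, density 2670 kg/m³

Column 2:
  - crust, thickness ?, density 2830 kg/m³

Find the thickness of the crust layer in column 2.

Take the compensation level at the base of the deeper column (depth z_c below the surface of column 1) and equate Σ ρ_i t_i down to z_c; mantle fills any gap and the z_c terms cancel.
Column 1: 0.602×2900 + 35.7×2670 + (z_c − 36.302)×3380
Column 2: 3.48×0 + x×2830 + (z_c − 3.48 − 0 − x)×3380
The z_c×3380 term appears on both sides and cancels. Collect the known terms of each column as K = Σ(ρt)_known − 3380 × (depth of known layers): K_1 = 97064.8 − 3380×36.302 = −25635.96; K_2 = 0 − 3380×(3.48 + 0) = −11762.4.
Balance: K_1 = K_2 − x×(3380 − 2830), so x = (K_2 − K_1)/(3380 − 2830) = 13873.6/550 = 25.2 km.

25.2 km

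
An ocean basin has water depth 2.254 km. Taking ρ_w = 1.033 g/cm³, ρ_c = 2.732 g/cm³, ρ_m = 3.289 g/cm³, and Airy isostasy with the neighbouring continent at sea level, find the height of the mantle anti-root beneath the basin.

For local isostatic compensation: replacing crust with seawater at the top is compensated by replacing crust with mantle at the base: d (ρ_c − ρ_w) = a (ρ_m − ρ_c).
a = d (ρ_c − ρ_w)/(ρ_m − ρ_c) = 2.254 km × 1.699/0.557 = 6.88 km.

6.88 km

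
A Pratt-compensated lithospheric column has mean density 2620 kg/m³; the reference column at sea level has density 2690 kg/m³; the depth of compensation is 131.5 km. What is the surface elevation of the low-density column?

ρ_ref D = ρ (D + h) → h = D (ρ_ref − ρ)/ρ.
h = 131.5 km × (2690 − 2620)/2620 = 3.51 km.

3.51 km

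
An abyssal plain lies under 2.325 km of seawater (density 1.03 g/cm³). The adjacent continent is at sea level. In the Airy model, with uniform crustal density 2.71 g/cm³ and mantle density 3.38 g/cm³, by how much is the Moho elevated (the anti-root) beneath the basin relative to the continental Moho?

5.83 km

For local isostatic compensation: replacing crust with seawater at the top is compensated by replacing crust with mantle at the base: d (ρ_c − ρ_w) = a (ρ_m − ρ_c).
a = d (ρ_c − ρ_w)/(ρ_m − ρ_c) = 2.325 km × 1.68/0.67 = 5.83 km.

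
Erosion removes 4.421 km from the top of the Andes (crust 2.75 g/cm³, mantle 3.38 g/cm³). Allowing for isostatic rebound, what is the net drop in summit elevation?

0.824 km

Rebound u = e ρ_c/ρ_m = 4.421 km × 2.75/3.38 = 3.597 km.
Net surface drop = e − u = 4.421 km − 3.597 km = e (ρ_m − ρ_c)/ρ_m = 0.824 km.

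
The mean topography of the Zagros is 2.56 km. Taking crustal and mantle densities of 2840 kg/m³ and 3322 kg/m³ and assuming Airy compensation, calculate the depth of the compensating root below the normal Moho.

15.1 km

Equating mass per unit area of the two columns: the weight of the topography is balanced by the buoyancy of the root, ρ_c h = (ρ_m − ρ_c) r.
r = h · ρ_c / (ρ_m − ρ_c) = 2.56 km × 2840 / (3322 − 2840) = 15.1 km.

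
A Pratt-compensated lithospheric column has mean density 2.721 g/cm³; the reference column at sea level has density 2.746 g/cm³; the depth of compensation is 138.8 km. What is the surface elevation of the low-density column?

1.28 km

ρ_ref D = ρ (D + h) → h = D (ρ_ref − ρ)/ρ.
h = 138.8 km × (2.746 − 2.721)/2.721 = 1.28 km.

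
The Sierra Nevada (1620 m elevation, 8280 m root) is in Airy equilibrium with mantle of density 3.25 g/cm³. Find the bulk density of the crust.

ρ_c h = (ρ_m − ρ_c) r → ρ_c (h + r) = ρ_m r → ρ_c = ρ_m r / (h + r).
ρ_c = 3.25 × 8280 m / (1620 m + 8280 m) = 2.72 g/cm³.

2.72 g/cm³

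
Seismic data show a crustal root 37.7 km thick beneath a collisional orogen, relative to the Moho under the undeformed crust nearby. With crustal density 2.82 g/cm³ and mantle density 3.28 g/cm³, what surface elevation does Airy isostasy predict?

6.15 km

Equating mass per unit area of the two columns: ρ_c h = (ρ_m − ρ_c) r.
h = r (ρ_m − ρ_c) / ρ_c = 37.7 km × (3.28 − 2.82) / 2.82 = 6.15 km.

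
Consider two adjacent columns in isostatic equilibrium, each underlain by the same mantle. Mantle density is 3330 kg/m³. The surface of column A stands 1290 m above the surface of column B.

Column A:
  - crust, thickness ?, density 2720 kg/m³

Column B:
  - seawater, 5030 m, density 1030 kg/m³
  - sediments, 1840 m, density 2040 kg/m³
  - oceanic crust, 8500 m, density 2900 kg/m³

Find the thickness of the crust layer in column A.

Take the compensation level at the base of the deeper column (depth z_c below the surface of column A) and equate Σ ρ_i t_i down to z_c; mantle fills any gap and the z_c terms cancel.
Column A: x×2720 + (z_c − 0 − x)×3330
Column B: 1290×0 + 5030×1030 + 1840×2040 + 8500×2900 + (z_c − 1290 − 15370)×3330
The z_c×3330 term appears on both sides and cancels. Collect the known terms of each column as K = Σ(ρt)_known − 3330 × (depth of known layers): K_A = 0 − 3330×0 = 0; K_B = 33584500 − 3330×(1290 + 15370) = −21893300.
Balance: K_A − x×(3330 − 2720) = K_B, so x = (K_A − K_B)/(3330 − 2720) = 21893300/610 = 35900 m.

35900 m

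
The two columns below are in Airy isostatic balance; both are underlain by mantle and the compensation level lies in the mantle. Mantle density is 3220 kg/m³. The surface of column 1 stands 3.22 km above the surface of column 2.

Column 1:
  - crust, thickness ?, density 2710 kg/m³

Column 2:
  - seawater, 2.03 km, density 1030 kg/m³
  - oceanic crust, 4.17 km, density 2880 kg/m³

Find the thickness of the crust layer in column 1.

31.8 km

Take the compensation level at the base of the deeper column (depth z_c below the surface of column 1) and equate Σ ρ_i t_i down to z_c; mantle fills any gap and the z_c terms cancel.
Column 1: x×2710 + (z_c − 0 − x)×3220
Column 2: 3.22×0 + 2.03×1030 + 4.17×2880 + (z_c − 3.22 − 6.2)×3220
The z_c×3220 term appears on both sides and cancels. Collect the known terms of each column as K = Σ(ρt)_known − 3220 × (depth of known layers): K_1 = 0 − 3220×0 = 0; K_2 = 14100.5 − 3220×(3.22 + 6.2) = −16231.9.
Balance: K_1 − x×(3220 − 2710) = K_2, so x = (K_1 − K_2)/(3220 − 2710) = 16231.9/510 = 31.8 km.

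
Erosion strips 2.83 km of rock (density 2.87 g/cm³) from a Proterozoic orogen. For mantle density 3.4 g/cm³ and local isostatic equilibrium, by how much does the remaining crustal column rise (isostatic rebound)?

2.39 km

Unloading: uplift u = e ρ_c/ρ_m = 2.83 km × 2.87/3.4 = 2.39 km.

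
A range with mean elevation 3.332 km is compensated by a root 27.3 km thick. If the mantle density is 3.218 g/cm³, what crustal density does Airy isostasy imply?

ρ_c h = (ρ_m − ρ_c) r → ρ_c (h + r) = ρ_m r → ρ_c = ρ_m r / (h + r).
ρ_c = 3.218 × 27.3 km / (3.332 km + 27.3 km) = 2.87 g/cm³.

2.87 g/cm³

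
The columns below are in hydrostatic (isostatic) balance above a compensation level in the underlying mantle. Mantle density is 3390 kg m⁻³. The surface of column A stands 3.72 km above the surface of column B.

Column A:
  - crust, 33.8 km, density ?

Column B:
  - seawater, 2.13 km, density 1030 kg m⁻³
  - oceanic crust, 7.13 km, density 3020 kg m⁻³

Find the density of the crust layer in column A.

Take the compensation level at the base of the deeper column (depth z_c below the surface of column A) and equate Σ ρ_i t_i down to z_c; mantle fills any gap and the z_c terms cancel.
Column A: 33.8×ρ + (z_c − 33.8)×3390
Column B: 3.72×0 + 2.13×1030 + 7.13×3020 + (z_c − 3.72 − 9.26)×3390
The z_c×3390 term appears on both sides and cancels. Collect the known terms of each column as K = Σ(ρt)_known − 3390 × (depth of known layers): K_A = 0 − 3390×33.8 = −114582; K_B = 23726.5 − 3390×(3.72 + 9.26) = −20275.7.
Balance: K_A + 33.8×ρ = K_B, so ρ = (K_B − K_A)/33.8 = 94306.3/33.8 = 2790 kg m⁻³.

2790 kg m⁻³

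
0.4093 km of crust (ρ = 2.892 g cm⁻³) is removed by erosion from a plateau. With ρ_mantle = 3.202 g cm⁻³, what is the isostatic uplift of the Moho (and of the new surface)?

Unloading: uplift u = e ρ_c/ρ_m = 0.4093 km × 2.892/3.202 = 0.37 km.

0.37 km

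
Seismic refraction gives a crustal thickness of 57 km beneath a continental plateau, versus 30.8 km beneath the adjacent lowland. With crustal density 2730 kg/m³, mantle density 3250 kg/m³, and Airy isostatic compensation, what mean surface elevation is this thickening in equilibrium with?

Excess crust Δ = 57 km − 30.8 km = 26.2 km, split between elevation h and root r with h + r = Δ.
Airy balance ρ_c h = (ρ_m − ρ_c) r gives r = h ρ_c/(ρ_m − ρ_c), so h (1 + ρ_c/(ρ_m − ρ_c)) = Δ, i.e. h = Δ (ρ_m − ρ_c)/ρ_m.
h = 26.2 km × 520/3250 = 4.19 km.

4.19 km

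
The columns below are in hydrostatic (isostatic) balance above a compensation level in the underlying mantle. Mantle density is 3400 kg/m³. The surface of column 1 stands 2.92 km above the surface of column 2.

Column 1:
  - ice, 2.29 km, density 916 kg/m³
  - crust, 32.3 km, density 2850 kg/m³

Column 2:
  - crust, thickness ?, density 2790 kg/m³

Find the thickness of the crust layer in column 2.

22.2 km

Take the compensation level at the base of the deeper column (depth z_c below the surface of column 1) and equate Σ ρ_i t_i down to z_c; mantle fills any gap and the z_c terms cancel.
Column 1: 2.29×916 + 32.3×2850 + (z_c − 34.59)×3400
Column 2: 2.92×0 + x×2790 + (z_c − 2.92 − 0 − x)×3400
The z_c×3400 term appears on both sides and cancels. Collect the known terms of each column as K = Σ(ρt)_known − 3400 × (depth of known layers): K_1 = 94152.64 − 3400×34.59 = −23453.36; K_2 = 0 − 3400×(2.92 + 0) = −9928.
Balance: K_1 = K_2 − x×(3400 − 2790), so x = (K_2 − K_1)/(3400 − 2790) = 13525.4/610 = 22.2 km.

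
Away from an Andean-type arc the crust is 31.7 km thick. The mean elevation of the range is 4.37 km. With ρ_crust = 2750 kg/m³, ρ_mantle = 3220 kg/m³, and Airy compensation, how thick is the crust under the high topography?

61.6 km

Root depth r = h ρ_c / (ρ_m − ρ_c) = 4.37 km × 2750 / 470 = 25.57 km.
Total thickness = T + h + r = 31.7 km + 4.37 km + 25.57 km = 61.6 km.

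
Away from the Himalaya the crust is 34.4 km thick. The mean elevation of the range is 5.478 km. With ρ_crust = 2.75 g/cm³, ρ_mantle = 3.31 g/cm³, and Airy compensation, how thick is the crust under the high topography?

Root depth r = h ρ_c / (ρ_m − ρ_c) = 5.478 km × 2.75 / 0.56 = 26.9 km.
Total thickness = T + h + r = 34.4 km + 5.478 km + 26.9 km = 66.8 km.

66.8 km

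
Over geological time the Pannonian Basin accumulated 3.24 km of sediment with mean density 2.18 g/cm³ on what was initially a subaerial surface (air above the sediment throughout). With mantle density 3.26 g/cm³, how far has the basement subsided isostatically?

2.17 km

Subaerial load: s = t ρ_sed / ρ_m = 3.24 km × 2.18/3.26 = 2.17 km.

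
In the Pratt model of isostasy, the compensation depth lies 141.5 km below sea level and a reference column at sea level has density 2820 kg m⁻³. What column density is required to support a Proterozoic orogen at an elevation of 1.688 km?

Pratt balance: ρ_ref D = ρ (D + h).
ρ = ρ_ref D/(D + h) = 2820 × 141.5 km/(141.5 km + 1.688 km) = 2790 kg m⁻³.

2790 kg m⁻³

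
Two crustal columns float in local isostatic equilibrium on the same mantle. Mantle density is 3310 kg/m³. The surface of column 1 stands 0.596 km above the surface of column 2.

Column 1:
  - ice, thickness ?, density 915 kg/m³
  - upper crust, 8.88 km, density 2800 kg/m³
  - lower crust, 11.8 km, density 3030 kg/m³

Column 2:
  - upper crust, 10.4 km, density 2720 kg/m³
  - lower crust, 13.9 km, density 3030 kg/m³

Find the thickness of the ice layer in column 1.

Take the compensation level at the base of the deeper column (depth z_c below the surface of column 1) and equate Σ ρ_i t_i down to z_c; mantle fills any gap and the z_c terms cancel.
Column 1: x×915 + 8.88×2800 + 11.8×3030 + (z_c − 20.68 − x)×3310
Column 2: 0.596×0 + 10.4×2720 + 13.9×3030 + (z_c − 0.596 − 24.3)×3310
The z_c×3310 term appears on both sides and cancels. Collect the known terms of each column as K = Σ(ρt)_known − 3310 × (depth of known layers): K_1 = 60618 − 3310×20.68 = −7832.8; K_2 = 70405 − 3310×(0.596 + 24.3) = −12000.76.
Balance: K_1 − x×(3310 − 915) = K_2, so x = (K_1 − K_2)/(3310 − 915) = 4167.96/2395 = 1.74 km.

1.74 km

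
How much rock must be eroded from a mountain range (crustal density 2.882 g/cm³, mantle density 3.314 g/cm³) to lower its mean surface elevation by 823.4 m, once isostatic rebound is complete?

6320 m

Net drop Δ = e − u = e − e ρ_c/ρ_m = e (ρ_m − ρ_c)/ρ_m.
e = Δ ρ_m/(ρ_m − ρ_c) = 823.4 m × 3.314/0.432 = 6320 m.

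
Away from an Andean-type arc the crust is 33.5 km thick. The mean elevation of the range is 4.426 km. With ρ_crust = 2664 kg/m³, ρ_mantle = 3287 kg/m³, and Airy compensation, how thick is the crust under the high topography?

Root depth r = h ρ_c / (ρ_m − ρ_c) = 4.426 km × 2664 / 623 = 18.93 km.
Total thickness = T + h + r = 33.5 km + 4.426 km + 18.93 km = 56.9 km.

56.9 km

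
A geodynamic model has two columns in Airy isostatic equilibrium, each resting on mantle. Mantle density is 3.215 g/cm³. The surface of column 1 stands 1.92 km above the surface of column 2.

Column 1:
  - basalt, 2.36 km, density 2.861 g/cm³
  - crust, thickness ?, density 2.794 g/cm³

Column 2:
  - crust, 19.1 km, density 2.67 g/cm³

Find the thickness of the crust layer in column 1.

37.4 km

Take the compensation level at the base of the deeper column (depth z_c below the surface of column 1) and equate Σ ρ_i t_i down to z_c; mantle fills any gap and the z_c terms cancel.
Column 1: 2.36×2.861 + x×2.794 + (z_c − 2.36 − x)×3.215
Column 2: 1.92×0 + 19.1×2.67 + (z_c − 1.92 − 19.1)×3.215
The z_c×3.215 term appears on both sides and cancels. Collect the known terms of each column as K = Σ(ρt)_known − 3.215 × (depth of known layers): K_1 = 6.75196 − 3.215×2.36 = −0.83544; K_2 = 50.997 − 3.215×(1.92 + 19.1) = −16.5823.
Balance: K_1 − x×(3.215 − 2.794) = K_2, so x = (K_1 − K_2)/(3.215 − 2.794) = 15.7469/0.421 = 37.4 km.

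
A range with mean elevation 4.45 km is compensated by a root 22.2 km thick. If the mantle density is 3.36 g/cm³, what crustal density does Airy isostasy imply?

2.8 g/cm³

ρ_c h = (ρ_m − ρ_c) r → ρ_c (h + r) = ρ_m r → ρ_c = ρ_m r / (h + r).
ρ_c = 3.36 × 22.2 km / (4.45 km + 22.2 km) = 2.8 g/cm³.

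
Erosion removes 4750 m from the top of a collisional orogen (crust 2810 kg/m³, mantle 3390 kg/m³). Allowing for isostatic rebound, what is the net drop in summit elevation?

813 m

Rebound u = e ρ_c/ρ_m = 4750 m × 2810/3390 = 3937 m.
Net surface drop = e − u = 4750 m − 3937 m = e (ρ_m − ρ_c)/ρ_m = 813 m.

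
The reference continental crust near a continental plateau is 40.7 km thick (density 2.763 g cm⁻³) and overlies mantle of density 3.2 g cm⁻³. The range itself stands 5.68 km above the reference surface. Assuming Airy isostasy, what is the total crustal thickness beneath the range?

Root depth r = h ρ_c / (ρ_m − ρ_c) = 5.68 km × 2.763 / 0.437 = 35.91 km.
Total thickness = T + h + r = 40.7 km + 5.68 km + 35.91 km = 82.3 km.

82.3 km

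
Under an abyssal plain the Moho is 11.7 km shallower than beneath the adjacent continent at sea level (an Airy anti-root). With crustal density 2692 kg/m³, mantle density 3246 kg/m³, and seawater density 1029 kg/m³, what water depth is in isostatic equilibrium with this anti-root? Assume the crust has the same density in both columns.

Replacing a thickness d of crust by seawater at the top must be balanced by replacing crust with mantle at the base: d (ρ_c − ρ_w) = a (ρ_m − ρ_c).
d = a (ρ_m − ρ_c)/(ρ_c − ρ_w) = 11.7 km × 554/1663 = 3.9 km.

3.9 km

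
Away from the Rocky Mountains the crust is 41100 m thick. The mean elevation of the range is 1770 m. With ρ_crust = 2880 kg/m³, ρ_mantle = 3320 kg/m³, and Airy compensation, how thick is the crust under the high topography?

Root depth r = h ρ_c / (ρ_m − ρ_c) = 1770 m × 2880 / 440 = 11590 m.
Total thickness = T + h + r = 41100 m + 1770 m + 11590 m = 54500 m.

54500 m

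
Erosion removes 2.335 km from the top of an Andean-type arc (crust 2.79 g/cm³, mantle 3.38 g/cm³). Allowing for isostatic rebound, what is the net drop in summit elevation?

0.408 km

Rebound u = e ρ_c/ρ_m = 2.335 km × 2.79/3.38 = 1.927 km.
Net surface drop = e − u = 2.335 km − 1.927 km = e (ρ_m − ρ_c)/ρ_m = 0.408 km.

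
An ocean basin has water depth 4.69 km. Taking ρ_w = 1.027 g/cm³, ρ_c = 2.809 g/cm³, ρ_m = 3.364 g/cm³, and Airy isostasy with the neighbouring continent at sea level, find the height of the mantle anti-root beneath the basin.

By Archimedes' principle applied to the lithosphere: replacing crust with seawater at the top is compensated by replacing crust with mantle at the base: d (ρ_c − ρ_w) = a (ρ_m − ρ_c).
a = d (ρ_c − ρ_w)/(ρ_m − ρ_c) = 4.69 km × 1.782/0.555 = 15.1 km.

15.1 km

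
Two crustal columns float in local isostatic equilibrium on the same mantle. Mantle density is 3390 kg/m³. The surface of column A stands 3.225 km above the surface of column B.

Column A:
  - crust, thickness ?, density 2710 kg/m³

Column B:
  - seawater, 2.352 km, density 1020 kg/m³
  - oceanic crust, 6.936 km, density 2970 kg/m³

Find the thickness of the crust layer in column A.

Take the compensation level at the base of the deeper column (depth z_c below the surface of column A) and equate Σ ρ_i t_i down to z_c; mantle fills any gap and the z_c terms cancel.
Column A: x×2710 + (z_c − 0 − x)×3390
Column B: 3.225×0 + 2.352×1020 + 6.936×2970 + (z_c − 3.225 − 9.288)×3390
The z_c×3390 term appears on both sides and cancels. Collect the known terms of each column as K = Σ(ρt)_known − 3390 × (depth of known layers): K_A = 0 − 3390×0 = 0; K_B = 22998.96 − 3390×(3.225 + 9.288) = −19420.11.
Balance: K_A − x×(3390 − 2710) = K_B, so x = (K_A − K_B)/(3390 − 2710) = 19420.1/680 = 28.6 km.

28.6 km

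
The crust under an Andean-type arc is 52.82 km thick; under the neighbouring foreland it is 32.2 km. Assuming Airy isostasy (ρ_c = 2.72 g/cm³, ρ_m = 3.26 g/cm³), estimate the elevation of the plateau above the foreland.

Excess crust Δ = 52.82 km − 32.2 km = 20.62 km, split between elevation h and root r with h + r = Δ.
Airy balance ρ_c h = (ρ_m − ρ_c) r gives r = h ρ_c/(ρ_m − ρ_c), so h (1 + ρ_c/(ρ_m − ρ_c)) = Δ, i.e. h = Δ (ρ_m − ρ_c)/ρ_m.
h = 20.62 km × 0.54/3.26 = 3.42 km.

3.42 km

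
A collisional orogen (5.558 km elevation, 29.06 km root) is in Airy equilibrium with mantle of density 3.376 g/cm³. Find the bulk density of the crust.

2.83 g/cm³

ρ_c h = (ρ_m − ρ_c) r → ρ_c (h + r) = ρ_m r → ρ_c = ρ_m r / (h + r).
ρ_c = 3.376 × 29.06 km / (5.558 km + 29.06 km) = 2.83 g/cm³.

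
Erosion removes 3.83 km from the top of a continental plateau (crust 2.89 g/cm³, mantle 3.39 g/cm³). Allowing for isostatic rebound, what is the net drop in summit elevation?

0.565 km

Rebound u = e ρ_c/ρ_m = 3.83 km × 2.89/3.39 = 3.265 km.
Net surface drop = e − u = 3.83 km − 3.265 km = e (ρ_m − ρ_c)/ρ_m = 0.565 km.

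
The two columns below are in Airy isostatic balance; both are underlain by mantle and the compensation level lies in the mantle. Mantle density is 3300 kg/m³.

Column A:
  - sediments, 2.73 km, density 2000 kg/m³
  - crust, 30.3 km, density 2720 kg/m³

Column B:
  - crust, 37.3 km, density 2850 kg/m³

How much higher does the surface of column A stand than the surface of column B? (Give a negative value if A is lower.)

For any compensation level in the mantle, the mantle terms cancel and isostasy reduces to e = (Σt_A − Σt_B) − (Σ(ρt)_A − Σ(ρt)_B) / ρ_m.
Σt_A = 33.03 km; Σt_B = 37.3 km; Σ(ρt)_A = 87876; Σ(ρt)_B = 106305 (in km·kg/m³).
e = (33.03 − 37.3) − (87876 − 106305) / 3300 = 1.31 km.

1.31 km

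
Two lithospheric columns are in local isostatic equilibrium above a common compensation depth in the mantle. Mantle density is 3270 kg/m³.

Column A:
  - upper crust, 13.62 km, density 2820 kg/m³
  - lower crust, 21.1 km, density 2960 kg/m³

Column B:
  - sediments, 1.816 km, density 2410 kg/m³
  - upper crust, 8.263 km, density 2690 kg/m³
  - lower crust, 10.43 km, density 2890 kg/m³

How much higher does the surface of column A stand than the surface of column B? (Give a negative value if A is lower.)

For any compensation level in the mantle, the mantle terms cancel and isostasy reduces to e = (Σt_A − Σt_B) − (Σ(ρt)_A − Σ(ρt)_B) / ρ_m.
Σt_A = 34.72 km; Σt_B = 20.509 km; Σ(ρt)_A = 100864.4; Σ(ρt)_B = 56746.73 (in km·kg/m³).
e = (34.72 − 20.509) − (100864.4 − 56746.73) / 3270 = 0.719 km.

0.719 km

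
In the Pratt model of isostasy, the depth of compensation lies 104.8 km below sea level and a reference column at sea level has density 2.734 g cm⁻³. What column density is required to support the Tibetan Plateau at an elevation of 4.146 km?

Pratt balance: ρ_ref D = ρ (D + h).
ρ = ρ_ref D/(D + h) = 2.734 × 104.8 km/(104.8 km + 4.146 km) = 2.63 g cm⁻³.

2.63 g cm⁻³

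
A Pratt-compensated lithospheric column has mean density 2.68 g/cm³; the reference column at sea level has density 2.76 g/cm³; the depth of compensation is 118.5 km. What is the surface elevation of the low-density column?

3.54 km

ρ_ref D = ρ (D + h) → h = D (ρ_ref − ρ)/ρ.
h = 118.5 km × (2.76 − 2.68)/2.68 = 3.54 km.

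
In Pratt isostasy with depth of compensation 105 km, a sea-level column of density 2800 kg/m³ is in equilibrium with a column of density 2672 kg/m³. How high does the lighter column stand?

5.03 km

ρ_ref D = ρ (D + h) → h = D (ρ_ref − ρ)/ρ.
h = 105 km × (2800 − 2672)/2672 = 5.03 km.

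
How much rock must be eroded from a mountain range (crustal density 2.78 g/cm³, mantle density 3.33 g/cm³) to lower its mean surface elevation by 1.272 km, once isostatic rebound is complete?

7.7 km

Net drop Δ = e − u = e − e ρ_c/ρ_m = e (ρ_m − ρ_c)/ρ_m.
e = Δ ρ_m/(ρ_m − ρ_c) = 1.272 km × 3.33/0.55 = 7.7 km.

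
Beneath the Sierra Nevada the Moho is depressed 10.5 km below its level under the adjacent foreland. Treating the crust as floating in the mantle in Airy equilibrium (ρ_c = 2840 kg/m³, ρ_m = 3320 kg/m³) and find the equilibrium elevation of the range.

1.77 km

Equating mass per unit area of the two columns: ρ_c h = (ρ_m − ρ_c) r.
h = r (ρ_m − ρ_c) / ρ_c = 10.5 km × (3320 − 2840) / 2840 = 1.77 km.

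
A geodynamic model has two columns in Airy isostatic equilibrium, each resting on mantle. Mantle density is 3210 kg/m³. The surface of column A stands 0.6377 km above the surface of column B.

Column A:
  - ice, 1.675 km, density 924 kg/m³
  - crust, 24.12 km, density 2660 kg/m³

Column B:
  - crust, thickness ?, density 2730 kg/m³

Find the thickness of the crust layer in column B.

Take the compensation level at the base of the deeper column (depth z_c below the surface of column A) and equate Σ ρ_i t_i down to z_c; mantle fills any gap and the z_c terms cancel.
Column A: 1.675×924 + 24.12×2660 + (z_c − 25.795)×3210
Column B: 0.6377×0 + x×2730 + (z_c − 0.6377 − 0 − x)×3210
The z_c×3210 term appears on both sides and cancels. Collect the known terms of each column as K = Σ(ρt)_known − 3210 × (depth of known layers): K_A = 65706.9 − 3210×25.795 = −17095.05; K_B = 0 − 3210×(0.6377 + 0) = −2047.017.
Balance: K_A = K_B − x×(3210 − 2730), so x = (K_B − K_A)/(3210 − 2730) = 15048/480 = 31.4 km.

31.4 km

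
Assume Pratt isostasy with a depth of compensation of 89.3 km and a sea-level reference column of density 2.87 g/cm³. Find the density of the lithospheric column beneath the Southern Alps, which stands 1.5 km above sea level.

Pratt balance: ρ_ref D = ρ (D + h).
ρ = ρ_ref D/(D + h) = 2.87 × 89.3 km/(89.3 km + 1.5 km) = 2.82 g/cm³.

2.82 g/cm³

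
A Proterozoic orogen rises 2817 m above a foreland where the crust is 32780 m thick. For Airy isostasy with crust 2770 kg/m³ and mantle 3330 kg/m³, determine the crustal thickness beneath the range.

Root depth r = h ρ_c / (ρ_m − ρ_c) = 2817 m × 2770 / 560 = 13930 m.
Total thickness = T + h + r = 32780 m + 2817 m + 13930 m = 49500 m.

49500 m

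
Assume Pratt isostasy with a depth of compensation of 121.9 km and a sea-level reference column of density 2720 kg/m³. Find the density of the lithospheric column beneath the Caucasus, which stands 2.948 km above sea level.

2660 kg/m³

Pratt balance: ρ_ref D = ρ (D + h).
ρ = ρ_ref D/(D + h) = 2720 × 121.9 km/(121.9 km + 2.948 km) = 2660 kg/m³.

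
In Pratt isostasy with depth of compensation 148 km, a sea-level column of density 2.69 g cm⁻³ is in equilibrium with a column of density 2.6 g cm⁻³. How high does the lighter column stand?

ρ_ref D = ρ (D + h) → h = D (ρ_ref − ρ)/ρ.
h = 148 km × (2.69 − 2.6)/2.6 = 5.12 km.

5.12 km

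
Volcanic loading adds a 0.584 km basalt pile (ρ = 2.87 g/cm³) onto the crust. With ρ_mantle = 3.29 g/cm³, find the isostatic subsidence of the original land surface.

0.509 km

Subaerial loading: s = t ρ_load / ρ_m.
s = 0.584 km × 2.87/3.29 = 0.509 km.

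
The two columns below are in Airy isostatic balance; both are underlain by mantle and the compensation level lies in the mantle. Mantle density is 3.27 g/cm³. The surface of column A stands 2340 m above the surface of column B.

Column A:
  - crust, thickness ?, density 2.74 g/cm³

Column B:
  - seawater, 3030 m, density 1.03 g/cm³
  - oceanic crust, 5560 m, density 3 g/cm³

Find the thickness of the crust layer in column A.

30100 m

Take the compensation level at the base of the deeper column (depth z_c below the surface of column A) and equate Σ ρ_i t_i down to z_c; mantle fills any gap and the z_c terms cancel.
Column A: x×2.74 + (z_c − 0 − x)×3.27
Column B: 2340×0 + 3030×1.03 + 5560×3 + (z_c − 2340 − 8590)×3.27
The z_c×3.27 term appears on both sides and cancels. Collect the known terms of each column as K = Σ(ρt)_known − 3.27 × (depth of known layers): K_A = 0 − 3.27×0 = 0; K_B = 19800.9 − 3.27×(2340 + 8590) = −15940.2.
Balance: K_A − x×(3.27 − 2.74) = K_B, so x = (K_A − K_B)/(3.27 − 2.74) = 15940.2/0.53 = 30100 m.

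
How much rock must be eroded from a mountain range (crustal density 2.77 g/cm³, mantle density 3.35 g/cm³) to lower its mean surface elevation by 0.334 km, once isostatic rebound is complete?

1.93 km

Net drop Δ = e − u = e − e ρ_c/ρ_m = e (ρ_m − ρ_c)/ρ_m.
e = Δ ρ_m/(ρ_m − ρ_c) = 0.334 km × 3.35/0.58 = 1.93 km.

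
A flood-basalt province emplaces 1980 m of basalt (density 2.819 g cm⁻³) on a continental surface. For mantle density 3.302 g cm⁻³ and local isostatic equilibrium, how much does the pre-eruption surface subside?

Subaerial loading: s = t ρ_load / ρ_m.
s = 1980 m × 2.819/3.302 = 1690 m.

1690 m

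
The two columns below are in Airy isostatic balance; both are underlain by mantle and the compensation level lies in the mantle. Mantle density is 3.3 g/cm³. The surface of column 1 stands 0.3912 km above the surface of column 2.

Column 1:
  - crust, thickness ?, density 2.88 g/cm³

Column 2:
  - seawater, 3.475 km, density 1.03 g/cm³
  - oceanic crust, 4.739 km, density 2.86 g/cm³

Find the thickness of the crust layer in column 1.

26.8 km

Take the compensation level at the base of the deeper column (depth z_c below the surface of column 1) and equate Σ ρ_i t_i down to z_c; mantle fills any gap and the z_c terms cancel.
Column 1: x×2.88 + (z_c − 0 − x)×3.3
Column 2: 0.3912×0 + 3.475×1.03 + 4.739×2.86 + (z_c − 0.3912 − 8.214)×3.3
The z_c×3.3 term appears on both sides and cancels. Collect the known terms of each column as K = Σ(ρt)_known − 3.3 × (depth of known layers): K_1 = 0 − 3.3×0 = 0; K_2 = 17.13279 − 3.3×(0.3912 + 8.214) = −11.26437.
Balance: K_1 − x×(3.3 − 2.88) = K_2, so x = (K_1 − K_2)/(3.3 − 2.88) = 11.2644/0.42 = 26.8 km.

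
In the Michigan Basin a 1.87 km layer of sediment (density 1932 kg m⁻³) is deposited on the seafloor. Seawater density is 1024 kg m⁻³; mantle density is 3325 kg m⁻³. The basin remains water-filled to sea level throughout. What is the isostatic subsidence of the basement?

Submarine loading: the sediment displaces seawater, and the subsidence is in turn flooded, so s (ρ_m − ρ_w) = t (ρ_sed − ρ_w).
s = 1.87 km × (1932 − 1024) / (3325 − 1024) = 0.738 km.

0.738 km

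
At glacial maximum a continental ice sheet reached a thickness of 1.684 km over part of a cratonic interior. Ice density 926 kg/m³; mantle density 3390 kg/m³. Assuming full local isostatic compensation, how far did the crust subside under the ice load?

0.46 km

Equating mass per unit area of the two columns: the ice load ρ_ice t is balanced by mantle displaced below, ρ_m s.
s = t ρ_ice / ρ_m = 1.684 km × 926/3390 = 0.46 km.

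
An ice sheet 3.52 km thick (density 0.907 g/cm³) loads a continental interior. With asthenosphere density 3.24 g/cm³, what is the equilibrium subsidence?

Equating mass per unit area of the two columns: the ice load ρ_ice t is balanced by mantle displaced below, ρ_m s.
s = t ρ_ice / ρ_m = 3.52 km × 0.907/3.24 = 0.985 km.

0.985 km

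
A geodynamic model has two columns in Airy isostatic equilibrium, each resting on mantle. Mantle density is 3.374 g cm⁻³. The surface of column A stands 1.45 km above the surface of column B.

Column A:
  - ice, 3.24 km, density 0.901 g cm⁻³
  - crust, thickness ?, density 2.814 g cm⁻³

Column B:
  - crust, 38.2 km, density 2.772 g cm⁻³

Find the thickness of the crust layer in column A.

Take the compensation level at the base of the deeper column (depth z_c below the surface of column A) and equate Σ ρ_i t_i down to z_c; mantle fills any gap and the z_c terms cancel.
Column A: 3.24×0.901 + x×2.814 + (z_c − 3.24 − x)×3.374
Column B: 1.45×0 + 38.2×2.772 + (z_c − 1.45 − 38.2)×3.374
The z_c×3.374 term appears on both sides and cancels. Collect the known terms of each column as K = Σ(ρt)_known − 3.374 × (depth of known layers): K_A = 2.91924 − 3.374×3.24 = −8.01252; K_B = 105.8904 − 3.374×(1.45 + 38.2) = −27.8887.
Balance: K_A − x×(3.374 − 2.814) = K_B, so x = (K_A − K_B)/(3.374 − 2.814) = 19.8762/0.56 = 35.5 km.

35.5 km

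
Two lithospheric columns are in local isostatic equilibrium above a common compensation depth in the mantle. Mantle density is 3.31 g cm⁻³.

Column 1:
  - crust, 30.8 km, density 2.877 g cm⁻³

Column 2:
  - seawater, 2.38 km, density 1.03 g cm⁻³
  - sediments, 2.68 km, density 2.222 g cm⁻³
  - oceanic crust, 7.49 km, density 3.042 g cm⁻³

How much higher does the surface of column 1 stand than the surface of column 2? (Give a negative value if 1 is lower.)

For any compensation level in the mantle, the mantle terms cancel and isostasy reduces to e = (Σt_1 − Σt_2) − (Σ(ρt)_1 − Σ(ρt)_2) / ρ_m.
Σt_1 = 30.8 km; Σt_2 = 12.55 km; Σ(ρt)_1 = 88.6116; Σ(ρt)_2 = 31.19094 (in km·g cm⁻³).
e = (30.8 − 12.55) − (88.6116 − 31.19094) / 3.31 = 0.902 km.

0.902 km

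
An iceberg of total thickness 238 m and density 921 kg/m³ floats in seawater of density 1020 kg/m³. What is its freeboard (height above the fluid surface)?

Floating equilibrium: submerged depth d = t ρ_obj/ρ_fluid = 238 m × 921/1020 = 214.9 m.
Freeboard = t − d = 238 m − 214.9 m = 23.1 m.

23.1 m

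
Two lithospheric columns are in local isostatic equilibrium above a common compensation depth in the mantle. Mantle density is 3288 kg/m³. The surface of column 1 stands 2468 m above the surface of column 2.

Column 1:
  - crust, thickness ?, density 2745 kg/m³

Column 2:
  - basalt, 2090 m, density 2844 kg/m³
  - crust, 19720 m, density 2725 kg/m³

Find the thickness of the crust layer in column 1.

Take the compensation level at the base of the deeper column (depth z_c below the surface of column 1) and equate Σ ρ_i t_i down to z_c; mantle fills any gap and the z_c terms cancel.
Column 1: x×2745 + (z_c − 0 − x)×3288
Column 2: 2468×0 + 2090×2844 + 19720×2725 + (z_c − 2468 − 21810)×3288
The z_c×3288 term appears on both sides and cancels. Collect the known terms of each column as K = Σ(ρt)_known − 3288 × (depth of known layers): K_1 = 0 − 3288×0 = 0; K_2 = 59680960 − 3288×(2468 + 21810) = −20145104.
Balance: K_1 − x×(3288 − 2745) = K_2, so x = (K_1 − K_2)/(3288 − 2745) = 20145100/543 = 37100 m.

37100 m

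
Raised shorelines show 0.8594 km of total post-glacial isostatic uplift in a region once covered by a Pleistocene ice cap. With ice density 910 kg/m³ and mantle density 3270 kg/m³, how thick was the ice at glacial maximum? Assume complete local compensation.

u = t ρ_ice/ρ_m → t = u ρ_m/ρ_ice = 0.8594 km × 3270/910 = 3.09 km.

3.09 km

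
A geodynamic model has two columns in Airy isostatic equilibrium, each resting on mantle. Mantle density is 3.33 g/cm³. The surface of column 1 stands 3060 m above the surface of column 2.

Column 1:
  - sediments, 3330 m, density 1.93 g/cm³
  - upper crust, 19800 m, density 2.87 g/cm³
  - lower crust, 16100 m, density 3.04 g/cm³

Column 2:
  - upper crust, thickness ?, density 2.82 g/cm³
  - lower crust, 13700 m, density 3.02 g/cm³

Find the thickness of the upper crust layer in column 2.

7850 m

Take the compensation level at the base of the deeper column (depth z_c below the surface of column 1) and equate Σ ρ_i t_i down to z_c; mantle fills any gap and the z_c terms cancel.
Column 1: 3330×1.93 + 19800×2.87 + 16100×3.04 + (z_c − 39230)×3.33
Column 2: 3060×0 + x×2.82 + 13700×3.02 + (z_c − 3060 − 13700 − x)×3.33
The z_c×3.33 term appears on both sides and cancels. Collect the known terms of each column as K = Σ(ρt)_known − 3.33 × (depth of known layers): K_1 = 112196.9 − 3.33×39230 = −18439; K_2 = 41374 − 3.33×(3060 + 13700) = −14436.8.
Balance: K_1 = K_2 − x×(3.33 − 2.82), so x = (K_2 − K_1)/(3.33 − 2.82) = 4002.2/0.51 = 7850 m.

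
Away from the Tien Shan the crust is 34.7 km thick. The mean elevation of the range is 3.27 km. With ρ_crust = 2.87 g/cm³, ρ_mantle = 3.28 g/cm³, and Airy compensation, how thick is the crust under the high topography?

Root depth r = h ρ_c / (ρ_m − ρ_c) = 3.27 km × 2.87 / 0.41 = 22.89 km.
Total thickness = T + h + r = 34.7 km + 3.27 km + 22.89 km = 60.9 km.

60.9 km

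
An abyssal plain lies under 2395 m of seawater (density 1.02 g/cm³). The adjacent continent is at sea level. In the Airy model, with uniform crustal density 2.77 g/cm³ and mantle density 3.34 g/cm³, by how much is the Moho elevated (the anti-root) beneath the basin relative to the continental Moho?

Equating mass per unit area of the two columns: replacing crust with seawater at the top is compensated by replacing crust with mantle at the base: d (ρ_c − ρ_w) = a (ρ_m − ρ_c).
a = d (ρ_c − ρ_w)/(ρ_m − ρ_c) = 2395 m × 1.75/0.57 = 7350 m.

7350 m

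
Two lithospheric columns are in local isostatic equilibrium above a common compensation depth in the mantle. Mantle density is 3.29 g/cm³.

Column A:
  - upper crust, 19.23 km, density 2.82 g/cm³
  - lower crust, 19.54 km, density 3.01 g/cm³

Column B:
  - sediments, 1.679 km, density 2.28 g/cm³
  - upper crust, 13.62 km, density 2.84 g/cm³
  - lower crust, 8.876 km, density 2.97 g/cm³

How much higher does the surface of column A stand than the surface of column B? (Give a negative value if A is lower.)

1.17 km

For any compensation level in the mantle, the mantle terms cancel and isostasy reduces to e = (Σt_A − Σt_B) − (Σ(ρt)_A − Σ(ρt)_B) / ρ_m.
Σt_A = 38.77 km; Σt_B = 24.175 km; Σ(ρt)_A = 113.044; Σ(ρt)_B = 68.87064 (in km·g/cm³).
e = (38.77 − 24.175) − (113.044 − 68.87064) / 3.29 = 1.17 km.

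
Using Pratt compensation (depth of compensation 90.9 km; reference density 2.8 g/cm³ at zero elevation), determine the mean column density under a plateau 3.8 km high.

2.69 g/cm³

Pratt balance: ρ_ref D = ρ (D + h).
ρ = ρ_ref D/(D + h) = 2.8 × 90.9 km/(90.9 km + 3.8 km) = 2.69 g/cm³.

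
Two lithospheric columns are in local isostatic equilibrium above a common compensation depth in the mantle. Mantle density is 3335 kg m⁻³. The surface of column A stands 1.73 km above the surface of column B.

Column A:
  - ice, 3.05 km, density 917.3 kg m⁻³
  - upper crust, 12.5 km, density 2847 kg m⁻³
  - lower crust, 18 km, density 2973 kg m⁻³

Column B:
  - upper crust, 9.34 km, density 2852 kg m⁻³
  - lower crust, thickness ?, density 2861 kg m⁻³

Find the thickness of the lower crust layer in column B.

20.5 km

Take the compensation level at the base of the deeper column (depth z_c below the surface of column A) and equate Σ ρ_i t_i down to z_c; mantle fills any gap and the z_c terms cancel.
Column A: 3.05×917.3 + 12.5×2847 + 18×2973 + (z_c − 33.55)×3335
Column B: 1.73×0 + 9.34×2852 + x×2861 + (z_c − 1.73 − 9.34 − x)×3335
The z_c×3335 term appears on both sides and cancels. Collect the known terms of each column as K = Σ(ρt)_known − 3335 × (depth of known layers): K_A = 91899.265 − 3335×33.55 = −19989.985; K_B = 26637.68 − 3335×(1.73 + 9.34) = −10280.77.
Balance: K_A = K_B − x×(3335 − 2861), so x = (K_B − K_A)/(3335 − 2861) = 9709.22/474 = 20.5 km.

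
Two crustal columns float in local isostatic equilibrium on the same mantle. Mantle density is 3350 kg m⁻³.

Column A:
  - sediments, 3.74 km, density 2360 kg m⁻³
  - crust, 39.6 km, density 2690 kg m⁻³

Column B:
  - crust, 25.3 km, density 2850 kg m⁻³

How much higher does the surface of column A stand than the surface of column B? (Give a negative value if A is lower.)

5.13 km

For any compensation level in the mantle, the mantle terms cancel and isostasy reduces to e = (Σt_A − Σt_B) − (Σ(ρt)_A − Σ(ρt)_B) / ρ_m.
Σt_A = 43.34 km; Σt_B = 25.3 km; Σ(ρt)_A = 115350.4; Σ(ρt)_B = 72105 (in km·kg m⁻³).
e = (43.34 − 25.3) − (115350.4 − 72105) / 3350 = 5.13 km.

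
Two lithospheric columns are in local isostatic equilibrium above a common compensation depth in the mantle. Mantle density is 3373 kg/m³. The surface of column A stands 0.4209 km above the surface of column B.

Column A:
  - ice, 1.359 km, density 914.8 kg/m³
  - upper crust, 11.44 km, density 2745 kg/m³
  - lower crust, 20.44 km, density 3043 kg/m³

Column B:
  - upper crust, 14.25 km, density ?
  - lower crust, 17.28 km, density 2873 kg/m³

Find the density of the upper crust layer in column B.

2870 kg/m³

Take the compensation level at the base of the deeper column (depth z_c below the surface of column A) and equate Σ ρ_i t_i down to z_c; mantle fills any gap and the z_c terms cancel.
Column A: 1.359×914.8 + 11.44×2745 + 20.44×3043 + (z_c − 33.239)×3373
Column B: 0.4209×0 + 14.25×ρ + 17.28×2873 + (z_c − 0.4209 − 31.53)×3373
The z_c×3373 term appears on both sides and cancels. Collect the known terms of each column as K = Σ(ρt)_known − 3373 × (depth of known layers): K_A = 94844.9332 − 3373×33.239 = −17270.2138; K_B = 49645.44 − 3373×(0.4209 + 31.53) = −58124.9457.
Balance: K_A = K_B + 14.25×ρ, so ρ = (K_A − K_B)/14.25 = 40854.7/14.25 = 2870 kg/m³.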